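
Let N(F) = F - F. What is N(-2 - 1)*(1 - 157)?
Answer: 0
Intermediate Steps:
N(F) = 0
N(-2 - 1)*(1 - 157) = 0*(1 - 157) = 0*(-156) = 0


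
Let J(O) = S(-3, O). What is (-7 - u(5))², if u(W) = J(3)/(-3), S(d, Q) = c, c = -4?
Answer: 625/9 ≈ 69.444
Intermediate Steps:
S(d, Q) = -4
J(O) = -4
u(W) = 4/3 (u(W) = -4/(-3) = -4*(-⅓) = 4/3)
(-7 - u(5))² = (-7 - 1*4/3)² = (-7 - 4/3)² = (-25/3)² = 625/9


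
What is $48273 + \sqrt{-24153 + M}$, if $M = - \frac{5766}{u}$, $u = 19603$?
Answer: $48273 + \frac{5 i \sqrt{371262804843}}{19603} \approx 48273.0 + 155.41 i$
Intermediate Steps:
$M = - \frac{5766}{19603} \approx -0.29414$
$48273 + \sqrt{-24153 + M} = 48273 + \sqrt{-24153 - \frac{5766}{19603}} = 48273 + \sqrt{- \frac{473477025}{19603}} = 48273 + \frac{5 i \sqrt{371262804843}}{19603}$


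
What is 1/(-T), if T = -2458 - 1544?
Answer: 1/4002 ≈ 0.00024988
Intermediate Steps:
T = -4002
1/(-T) = 1/(-1*(-4002)) = 1/4002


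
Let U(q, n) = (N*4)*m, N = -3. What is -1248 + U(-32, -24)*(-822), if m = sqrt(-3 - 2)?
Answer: -1248 + 9864*I*sqrt(5) ≈ -1248.0 + 22057.0*I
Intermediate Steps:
m = I*sqrt(5) (m = sqrt(-5) = I*sqrt(5) ≈ 2.2361*I)
U(q, n) = -12*I*sqrt(5) (U(q, n) = (-3*4)*(I*sqrt(5)) = -12*I*sqrt(5))
-1248 + U(-32, -24)*(-822) = -1248 - 12*I*sqrt(5)*(-822) = -1248 + 9864*I*sqrt(5)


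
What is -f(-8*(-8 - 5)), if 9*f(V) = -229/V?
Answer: 229/936 ≈ 0.24466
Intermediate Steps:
f(V) = -229/(9*V) (f(V) = (-229/V)/9 = -229/(9*V))
-f(-8*(-8 - 5)) = -(-229)/(9*((-8*(-8 - 5)))) = -(-229)/(9*((-8*(-13)))) = -(-229)/(9*104) = -1*(-229/936) = 229/936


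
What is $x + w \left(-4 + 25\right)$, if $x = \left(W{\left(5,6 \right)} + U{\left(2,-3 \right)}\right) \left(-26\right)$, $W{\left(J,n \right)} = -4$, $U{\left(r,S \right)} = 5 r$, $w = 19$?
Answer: $243$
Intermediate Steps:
$x = -156$ ($x = \left(-4 + 5 \cdot 2\right) \left(-26\right) = \left(-4 + 10\right) \left(-26\right) = 6 \left(-26\right) = -156$)
$x + w \left(-4 + 25\right) = -156 + 19 \left(-4 + 25\right) = -156 + 19 \cdot 21 = -156 + 399 = 243$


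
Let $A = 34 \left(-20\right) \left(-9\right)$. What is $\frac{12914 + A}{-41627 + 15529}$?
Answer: $- \frac{9517}{13049} \approx -0.72933$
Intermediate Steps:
$A = 6120$ ($A = \left(-680\right) \left(-9\right) = 6120$)
$\frac{12914 + A}{-41627 + 15529} = \frac{12914 + 6120}{-41627 + 15529} = \frac{19034}{-26098} = 19034 \left(- \frac{1}{26098}\right) = - \frac{9517}{13049}$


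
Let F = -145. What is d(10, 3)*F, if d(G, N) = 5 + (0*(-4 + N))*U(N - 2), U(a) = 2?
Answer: -725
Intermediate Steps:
d(G, N) = 5 (d(G, N) = 5 + (0*(-4 + N))*2 = 5 + 0*2 = 5 + 0 = 5)
d(10, 3)*F = 5*(-145) = -725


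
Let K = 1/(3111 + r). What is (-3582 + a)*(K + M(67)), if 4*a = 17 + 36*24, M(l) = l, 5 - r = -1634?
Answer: -4279521197/19000 ≈ -2.2524e+5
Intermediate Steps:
r = 1639 (r = 5 - 1*(-1634) = 5 + 1634 = 1639)
a = 881/4 (a = (17 + 36*24)/4 = (17 + 864)/4 = (1/4)*881 = 881/4 ≈ 220.25)
K = 1/4750 (K = 1/(3111 + 1639) = 1/4750 ≈ 0.00021053)
(-3582 + a)*(K + M(67)) = (-3582 + 881/4)*(1/4750 + 67) = -13447/4*318251/4750 = -4279521197/19000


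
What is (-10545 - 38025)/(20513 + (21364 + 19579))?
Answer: -24285/30728 ≈ -0.79032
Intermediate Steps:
(-10545 - 38025)/(20513 + (21364 + 19579)) = -48570/(20513 + 40943) = -48570/61456 = -48570*1/61456 = -24285/30728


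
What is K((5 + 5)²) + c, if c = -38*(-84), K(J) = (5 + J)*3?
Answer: 3507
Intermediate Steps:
K(J) = 15 + 3*J
c = 3192
K((5 + 5)²) + c = (15 + 3*(5 + 5)²) + 3192 = (15 + 3*10²) + 3192 = (15 + 3*100) + 3192 = (15 + 300) + 3192 = 315 + 3192 = 3507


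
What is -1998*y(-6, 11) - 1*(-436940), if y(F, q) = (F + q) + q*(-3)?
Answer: 492884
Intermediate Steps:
y(F, q) = F - 2*q (y(F, q) = (F + q) - 3*q = F - 2*q)
-1998*y(-6, 11) - 1*(-436940) = -1998*(-6 - 2*11) - 1*(-436940) = -1998*(-6 - 22) + 436940 = -1998*(-28) + 436940 = 55944 + 436940 = 492884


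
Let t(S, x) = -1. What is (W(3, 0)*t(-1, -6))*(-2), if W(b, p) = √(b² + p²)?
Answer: 6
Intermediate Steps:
(W(3, 0)*t(-1, -6))*(-2) = (√(3² + 0²)*(-1))*(-2) = (√(9 + 0)*(-1))*(-2) = (√9*(-1))*(-2) = (3*(-1))*(-2) = -3*(-2) = 6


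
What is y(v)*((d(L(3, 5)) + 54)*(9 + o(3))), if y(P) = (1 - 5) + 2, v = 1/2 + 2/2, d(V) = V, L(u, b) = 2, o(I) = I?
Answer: -1344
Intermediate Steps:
v = 3/2 (v = 1*(½) + 2*(½) = ½ + 1 = 3/2 ≈ 1.5000)
y(P) = -2 (y(P) = -4 + 2 = -2)
y(v)*((d(L(3, 5)) + 54)*(9 + o(3))) = -2*(2 + 54)*(9 + 3) = -112*12 = -2*672 = -1344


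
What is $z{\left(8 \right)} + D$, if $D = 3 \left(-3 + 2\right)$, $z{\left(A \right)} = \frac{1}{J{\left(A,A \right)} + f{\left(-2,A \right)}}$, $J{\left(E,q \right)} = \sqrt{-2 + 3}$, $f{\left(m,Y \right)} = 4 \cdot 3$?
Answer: $- \frac{38}{13} \approx -2.9231$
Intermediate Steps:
$f{\left(m,Y \right)} = 12$
$J{\left(E,q \right)} = 1$ ($J{\left(E,q \right)} = \sqrt{1} = 1$)
$z{\left(A \right)} = \frac{1}{13}$ ($z{\left(A \right)} = \frac{1}{1 + 12} = \frac{1}{13}$)
$D = -3$ ($D = 3 \left(-1\right) = -3$)
$z{\left(8 \right)} + D = \frac{1}{13} - 3 = - \frac{38}{13}$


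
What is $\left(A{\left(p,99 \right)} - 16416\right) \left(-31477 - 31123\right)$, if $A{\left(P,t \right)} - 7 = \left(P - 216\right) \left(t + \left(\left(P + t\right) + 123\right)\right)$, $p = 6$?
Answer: $5325945400$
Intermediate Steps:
$A{\left(P,t \right)} = 7 + \left(-216 + P\right) \left(123 + P + 2 t\right)$ ($A{\left(P,t \right)} = 7 + \left(P - 216\right) \left(t + \left(\left(P + t\right) + 123\right)\right) = 7 + \left(-216 + P\right) \left(t + \left(123 + P + t\right)\right) = 7 + \left(-216 + P\right) \left(123 + P + 2 t\right)$)
$\left(A{\left(p,99 \right)} - 16416\right) \left(-31477 - 31123\right) = \left(\left(-26561 + 6^{2} - 42768 - 558 + 2 \cdot 6 \cdot 99\right) - 16416\right) \left(-31477 - 31123\right) = \left(\left(-26561 + 36 - 42768 - 558 + 1188\right) - 16416\right) \left(-62600\right) = \left(-68663 - 16416\right) \left(-62600\right) = \left(-85079\right) \left(-62600\right) = 5325945400$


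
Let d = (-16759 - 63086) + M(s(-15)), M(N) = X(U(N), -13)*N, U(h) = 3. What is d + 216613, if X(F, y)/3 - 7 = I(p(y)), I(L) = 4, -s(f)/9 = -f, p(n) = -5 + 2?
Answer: 132313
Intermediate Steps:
p(n) = -3
s(f) = 9*f (s(f) = -(-9)*f = 9*f)
X(F, y) = 33 (X(F, y) = 21 + 3*4 = 21 + 12 = 33)
M(N) = 33*N
d = -84300 (d = (-16759 - 63086) + 33*(9*(-15)) = -79845 + 33*(-135) = -79845 - 4455 = -84300)
d + 216613 = -84300 + 216613 = 132313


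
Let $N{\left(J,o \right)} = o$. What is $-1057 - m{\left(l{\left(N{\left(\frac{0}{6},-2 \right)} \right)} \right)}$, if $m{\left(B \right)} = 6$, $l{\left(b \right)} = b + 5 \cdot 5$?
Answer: $-1063$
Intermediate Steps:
$l{\left(b \right)} = 25 + b$ ($l{\left(b \right)} = b + 25 = 25 + b$)
$-1057 - m{\left(l{\left(N{\left(\frac{0}{6},-2 \right)} \right)} \right)} = -1057 - 6 = -1063$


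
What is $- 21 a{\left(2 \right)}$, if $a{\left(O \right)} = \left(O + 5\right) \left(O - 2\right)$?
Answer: $0$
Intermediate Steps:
$a{\left(O \right)} = \left(-2 + O\right) \left(5 + O\right)$ ($a{\left(O \right)} = \left(5 + O\right) \left(-2 + O\right) = \left(-2 + O\right) \left(5 + O\right)$)
$- 21 a{\left(2 \right)} = - 21 \left(-10 + 2^{2} + 3 \cdot 2\right) = - 21 \left(-10 + 4 + 6\right) = \left(-21\right) 0 = 0$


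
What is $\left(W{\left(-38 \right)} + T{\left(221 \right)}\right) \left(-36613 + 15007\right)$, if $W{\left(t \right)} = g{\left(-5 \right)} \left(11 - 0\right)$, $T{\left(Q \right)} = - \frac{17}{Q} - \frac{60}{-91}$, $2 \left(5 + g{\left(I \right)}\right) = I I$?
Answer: $- \frac{12565551}{7} \approx -1.7951 \cdot 10^{6}$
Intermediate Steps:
$g{\left(I \right)} = -5 + \frac{I^{2}}{2}$ ($g{\left(I \right)} = -5 + \frac{I I}{2} = -5 + \frac{I^{2}}{2}$)
$T{\left(Q \right)} = \frac{60}{91} - \frac{17}{Q}$ ($T{\left(Q \right)} = - \frac{17}{Q} - - \frac{60}{91} = - \frac{17}{Q} + \frac{60}{91} = \frac{60}{91} - \frac{17}{Q}$)
$W{\left(t \right)} = \frac{165}{2}$ ($W{\left(t \right)} = \left(-5 + \frac{\left(-5\right)^{2}}{2}\right) \left(11 - 0\right) = \left(-5 + \frac{1}{2} \cdot 25\right) \left(11 + 0\right) = \left(-5 + \frac{25}{2}\right) 11 = \frac{15}{2} \cdot 11 = \frac{165}{2}$)
$\left(W{\left(-38 \right)} + T{\left(221 \right)}\right) \left(-36613 + 15007\right) = \left(\frac{165}{2} + \left(\frac{60}{91} - \frac{17}{221}\right)\right) \left(-36613 + 15007\right) = \left(\frac{165}{2} + \left(\frac{60}{91} - \frac{1}{13}\right)\right) \left(-21606\right) = \left(\frac{165}{2} + \frac{53}{91}\right) \left(-21606\right) = \frac{15121}{182} \left(-21606\right) = - \frac{12565551}{7}$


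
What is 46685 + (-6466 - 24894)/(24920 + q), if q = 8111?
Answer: 1542020875/33031 ≈ 46684.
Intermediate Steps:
46685 + (-6466 - 24894)/(24920 + q) = 46685 + (-6466 - 24894)/(24920 + 8111) = 46685 - 31360/33031 = 1542020875/33031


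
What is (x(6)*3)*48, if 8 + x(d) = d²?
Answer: 4032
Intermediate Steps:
x(d) = -8 + d²
(x(6)*3)*48 = ((-8 + 6²)*3)*48 = ((-8 + 36)*3)*48 = (28*3)*48 = 84*48 = 4032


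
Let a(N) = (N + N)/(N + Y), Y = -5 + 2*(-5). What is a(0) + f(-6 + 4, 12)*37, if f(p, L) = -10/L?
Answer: -185/6 ≈ -30.833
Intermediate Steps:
Y = -15 (Y = -5 - 10 = -15)
a(N) = 2*N/(-15 + N) (a(N) = (N + N)/(N - 15) = (2*N)/(-15 + N) = 2*N/(-15 + N))
a(0) + f(-6 + 4, 12)*37 = 2*0/(-15 + 0) - 10/12*37 = 2*0/(-15) - 10*1/12*37 = 2*0*(-1/15) - ⅚*37 = 0 - 185/6 = -185/6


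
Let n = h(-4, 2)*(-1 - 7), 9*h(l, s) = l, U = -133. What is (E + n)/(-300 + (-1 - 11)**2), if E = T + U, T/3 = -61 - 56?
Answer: 1081/351 ≈ 3.0798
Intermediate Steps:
h(l, s) = l/9
T = -351 (T = 3*(-61 - 56) = 3*(-117) = -351)
E = -484 (E = -351 - 133 = -484)
n = 32/9 (n = ((1/9)*(-4))*(-1 - 7) = -4/9*(-8) = 32/9 ≈ 3.5556)
(E + n)/(-300 + (-1 - 11)**2) = (-484 + 32/9)/(-300 + (-1 - 11)**2) = -4324/(9*(-300 + (-12)**2)) = -4324/(9*(-300 + 144)) = -4324/9/(-156) = -4324/9*(-1/156) = 1081/351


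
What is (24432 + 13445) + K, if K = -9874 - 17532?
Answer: 10471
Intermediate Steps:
K = -27406
(24432 + 13445) + K = (24432 + 13445) - 27406 = 37877 - 27406 = 10471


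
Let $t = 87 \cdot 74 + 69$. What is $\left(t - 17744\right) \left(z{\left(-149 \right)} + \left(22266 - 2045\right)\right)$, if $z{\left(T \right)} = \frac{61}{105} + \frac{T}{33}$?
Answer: $- \frac{262391939507}{1155} \approx -2.2718 \cdot 10^{8}$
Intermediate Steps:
$z{\left(T \right)} = \frac{61}{105} + \frac{T}{33}$ ($z{\left(T \right)} = 61 \cdot \frac{1}{105} + T \frac{1}{33} = \frac{61}{105} + \frac{T}{33}$)
$t = 6507$ ($t = 6438 + 69 = 6507$)
$\left(t - 17744\right) \left(z{\left(-149 \right)} + \left(22266 - 2045\right)\right) = \left(6507 - 17744\right) \left(\left(\frac{61}{105} + \frac{1}{33} \left(-149\right)\right) + \left(22266 - 2045\right)\right) = - 11237 \left(\left(\frac{61}{105} - \frac{149}{33}\right) + \left(22266 - 2045\right)\right) = - 11237 \left(- \frac{4544}{1155} + 20221\right) = \left(-11237\right) \frac{23350711}{1155} = - \frac{262391939507}{1155}$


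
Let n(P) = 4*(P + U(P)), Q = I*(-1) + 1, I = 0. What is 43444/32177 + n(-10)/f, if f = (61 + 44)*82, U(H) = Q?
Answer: 62149078/46173995 ≈ 1.3460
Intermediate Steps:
Q = 1 (Q = 0*(-1) + 1 = 0 + 1 = 1)
U(H) = 1
f = 8610 (f = 105*82 = 8610)
n(P) = 4 + 4*P (n(P) = 4*(P + 1) = 4*(1 + P) = 4 + 4*P)
43444/32177 + n(-10)/f = 43444/32177 + (4 + 4*(-10))/8610 = 43444*(1/32177) + (4 - 40)*(1/8610) = 43444/32177 - 36*1/8610 = 43444/32177 - 6/1435 = 62149078/46173995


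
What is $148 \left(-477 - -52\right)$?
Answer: $-62900$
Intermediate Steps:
$148 \left(-477 - -52\right) = 148 \left(-477 + \left(-3 + 55\right)\right) = 148 \left(-477 + 52\right) = 148 \left(-425\right) = -62900$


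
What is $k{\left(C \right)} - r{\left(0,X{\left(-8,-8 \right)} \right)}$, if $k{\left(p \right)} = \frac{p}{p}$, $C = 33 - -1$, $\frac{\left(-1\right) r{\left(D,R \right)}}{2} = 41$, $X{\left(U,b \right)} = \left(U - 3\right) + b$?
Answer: $83$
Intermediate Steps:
$X{\left(U,b \right)} = -3 + U + b$ ($X{\left(U,b \right)} = \left(-3 + U\right) + b = -3 + U + b$)
$r{\left(D,R \right)} = -82$ ($r{\left(D,R \right)} = \left(-2\right) 41 = -82$)
$C = 34$ ($C = 33 + 1 = 34$)
$k{\left(p \right)} = 1$
$k{\left(C \right)} - r{\left(0,X{\left(-8,-8 \right)} \right)} = 1 - -82 = 1 + 82 = 83$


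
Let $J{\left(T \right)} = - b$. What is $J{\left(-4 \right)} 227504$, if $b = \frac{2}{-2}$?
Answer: $227504$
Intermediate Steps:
$b = -1$ ($b = 2 \left(- \frac{1}{2}\right) = -1$)
$J{\left(T \right)} = 1$ ($J{\left(T \right)} = \left(-1\right) \left(-1\right) = 1$)
$J{\left(-4 \right)} 227504 = 1 \cdot 227504 = 227504$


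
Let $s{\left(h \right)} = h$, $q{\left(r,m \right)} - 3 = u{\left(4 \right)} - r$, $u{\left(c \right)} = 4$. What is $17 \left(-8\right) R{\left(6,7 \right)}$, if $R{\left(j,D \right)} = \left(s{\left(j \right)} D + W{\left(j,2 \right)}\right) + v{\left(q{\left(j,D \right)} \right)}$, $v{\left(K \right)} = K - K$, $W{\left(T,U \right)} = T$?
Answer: $-6528$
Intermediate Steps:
$q{\left(r,m \right)} = 7 - r$ ($q{\left(r,m \right)} = 3 - \left(-4 + r\right) = 7 - r$)
$v{\left(K \right)} = 0$
$R{\left(j,D \right)} = j + D j$ ($R{\left(j,D \right)} = \left(j D + j\right) + 0 = \left(D j + j\right) + 0 = \left(j + D j\right) + 0 = j + D j$)
$17 \left(-8\right) R{\left(6,7 \right)} = 17 \left(-8\right) 6 \left(1 + 7\right) = - 136 \cdot 6 \cdot 8 = \left(-136\right) 48 = -6528$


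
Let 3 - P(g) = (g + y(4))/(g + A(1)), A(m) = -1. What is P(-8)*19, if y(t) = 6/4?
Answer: 779/18 ≈ 43.278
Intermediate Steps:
y(t) = 3/2 (y(t) = 6*(¼) = 3/2)
P(g) = 3 - (3/2 + g)/(-1 + g) (P(g) = 3 - (g + 3/2)/(g - 1) = 3 - (3/2 + g)/(-1 + g))
P(-8)*19 = ((-9 + 4*(-8))/(2*(-1 - 8)))*19 = ((½)*(-9 - 32)/(-9))*19 = ((½)*(-⅑)*(-41))*19 = (41/18)*19 = 779/18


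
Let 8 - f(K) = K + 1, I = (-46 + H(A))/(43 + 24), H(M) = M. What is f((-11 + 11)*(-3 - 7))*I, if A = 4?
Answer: -294/67 ≈ -4.3881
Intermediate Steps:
I = -42/67 (I = (-46 + 4)/(43 + 24) = -42/67 ≈ -0.62687)
f(K) = 7 - K (f(K) = 8 - (K + 1) = 8 - (1 + K) = 8 + (-1 - K) = 7 - K)
f((-11 + 11)*(-3 - 7))*I = (7 - (-11 + 11)*(-3 - 7))*(-42/67) = (7 - 0*(-10))*(-42/67) = (7 - 1*0)*(-42/67) = (7 + 0)*(-42/67) = 7*(-42/67) = -294/67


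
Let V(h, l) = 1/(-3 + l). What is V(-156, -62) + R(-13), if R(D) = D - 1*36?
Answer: -3186/65 ≈ -49.015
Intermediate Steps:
R(D) = -36 + D (R(D) = D - 36 = -36 + D)
V(-156, -62) + R(-13) = 1/(-3 - 62) + (-36 - 13) = 1/(-65) - 49 = -1/65 - 49 = -3186/65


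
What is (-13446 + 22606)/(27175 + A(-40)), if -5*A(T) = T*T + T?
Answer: 9160/26863 ≈ 0.34099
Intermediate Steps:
A(T) = -T/5 - T²/5 (A(T) = -(T*T + T)/5 = -(T² + T)/5 = -(T + T²)/5 = -T/5 - T²/5)
(-13446 + 22606)/(27175 + A(-40)) = (-13446 + 22606)/(27175 - ⅕*(-40)*(1 - 40)) = 9160/(27175 - ⅕*(-40)*(-39)) = 9160/(27175 - 312) = 9160/26863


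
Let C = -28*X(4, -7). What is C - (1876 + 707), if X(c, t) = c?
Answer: -2695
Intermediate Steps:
C = -112 (C = -28*4 = -112)
C - (1876 + 707) = -112 - (1876 + 707) = -112 - 1*2583 = -112 - 2583 = -2695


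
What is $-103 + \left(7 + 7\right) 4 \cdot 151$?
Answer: $8353$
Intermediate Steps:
$-103 + \left(7 + 7\right) 4 \cdot 151 = -103 + 14 \cdot 4 \cdot 151 = -103 + 56 \cdot 151 = -103 + 8456 = 8353$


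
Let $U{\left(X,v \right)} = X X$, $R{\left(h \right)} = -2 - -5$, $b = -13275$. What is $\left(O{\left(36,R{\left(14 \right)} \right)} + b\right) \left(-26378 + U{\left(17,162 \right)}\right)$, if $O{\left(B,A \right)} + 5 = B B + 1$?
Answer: $312624487$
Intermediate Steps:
$R{\left(h \right)} = 3$ ($R{\left(h \right)} = -2 + 5 = 3$)
$U{\left(X,v \right)} = X^{2}$
$O{\left(B,A \right)} = -4 + B^{2}$ ($O{\left(B,A \right)} = -5 + \left(B B + 1\right) = -5 + \left(B^{2} + 1\right) = -5 + \left(1 + B^{2}\right) = -4 + B^{2}$)
$\left(O{\left(36,R{\left(14 \right)} \right)} + b\right) \left(-26378 + U{\left(17,162 \right)}\right) = \left(\left(-4 + 36^{2}\right) - 13275\right) \left(-26378 + 17^{2}\right) = \left(\left(-4 + 1296\right) - 13275\right) \left(-26378 + 289\right) = \left(1292 - 13275\right) \left(-26089\right) = \left(-11983\right) \left(-26089\right) = 312624487$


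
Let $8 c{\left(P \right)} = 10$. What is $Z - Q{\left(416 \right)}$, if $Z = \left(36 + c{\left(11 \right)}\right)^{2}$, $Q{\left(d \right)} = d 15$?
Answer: $- \frac{77639}{16} \approx -4852.4$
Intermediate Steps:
$c{\left(P \right)} = \frac{5}{4}$ ($c{\left(P \right)} = \frac{1}{8} \cdot 10 = \frac{5}{4}$)
$Q{\left(d \right)} = 15 d$
$Z = \frac{22201}{16}$ ($Z = \left(36 + \frac{5}{4}\right)^{2} = \left(\frac{149}{4}\right)^{2} = \frac{22201}{16} \approx 1387.6$)
$Z - Q{\left(416 \right)} = \frac{22201}{16} - 15 \cdot 416 = \frac{22201}{16} - 6240 = - \frac{77639}{16}$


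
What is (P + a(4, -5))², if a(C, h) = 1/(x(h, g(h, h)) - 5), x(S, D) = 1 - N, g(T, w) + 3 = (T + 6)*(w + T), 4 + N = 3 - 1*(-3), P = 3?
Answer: 289/36 ≈ 8.0278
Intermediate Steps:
N = 2 (N = -4 + (3 - 1*(-3)) = -4 + (3 + 3) = -4 + 6 = 2)
g(T, w) = -3 + (6 + T)*(T + w) (g(T, w) = -3 + (T + 6)*(w + T) = -3 + (6 + T)*(T + w))
x(S, D) = -1 (x(S, D) = 1 - 1*2 = 1 - 2 = -1)
a(C, h) = -⅙ (a(C, h) = 1/(-1 - 5) = 1/(-6) = -⅙)
(P + a(4, -5))² = (3 - ⅙)² = (17/6)² = 289/36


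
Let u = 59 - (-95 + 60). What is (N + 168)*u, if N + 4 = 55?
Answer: 20586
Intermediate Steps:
N = 51 (N = -4 + 55 = 51)
u = 94 (u = 59 - 1*(-35) = 59 + 35 = 94)
(N + 168)*u = (51 + 168)*94 = 219*94 = 20586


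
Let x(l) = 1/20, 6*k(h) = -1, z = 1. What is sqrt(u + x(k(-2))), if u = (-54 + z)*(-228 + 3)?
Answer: sqrt(1192505)/10 ≈ 109.20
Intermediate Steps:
k(h) = -1/6 (k(h) = (1/6)*(-1) = -1/6)
u = 11925 (u = (-54 + 1)*(-228 + 3) = -53*(-225) = 11925)
x(l) = 1/20
sqrt(u + x(k(-2))) = sqrt(11925 + 1/20) = sqrt(238501/20) = sqrt(1192505)/10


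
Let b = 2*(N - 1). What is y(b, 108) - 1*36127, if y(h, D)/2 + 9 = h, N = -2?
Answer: -36157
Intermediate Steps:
b = -6 (b = 2*(-2 - 1) = 2*(-3) = -6)
y(h, D) = -18 + 2*h
y(b, 108) - 1*36127 = (-18 + 2*(-6)) - 1*36127 = (-18 - 12) - 36127 = -30 - 36127 = -36157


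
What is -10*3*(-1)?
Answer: 30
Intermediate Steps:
-10*3*(-1) = -30*(-1) = 30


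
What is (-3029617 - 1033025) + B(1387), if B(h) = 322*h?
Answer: -3616028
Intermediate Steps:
(-3029617 - 1033025) + B(1387) = (-3029617 - 1033025) + 322*1387 = -4062642 + 446614 = -3616028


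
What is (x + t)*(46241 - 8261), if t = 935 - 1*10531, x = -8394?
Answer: -683260200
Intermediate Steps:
t = -9596 (t = 935 - 10531 = -9596)
(x + t)*(46241 - 8261) = (-8394 - 9596)*(46241 - 8261) = -17990*37980 = -683260200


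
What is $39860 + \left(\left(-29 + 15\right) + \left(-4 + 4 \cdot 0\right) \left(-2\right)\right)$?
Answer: $39854$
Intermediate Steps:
$39860 + \left(\left(-29 + 15\right) + \left(-4 + 4 \cdot 0\right) \left(-2\right)\right) = 39860 - \left(14 - \left(-4 + 0\right) \left(-2\right)\right) = 39860 - 6 = 39854$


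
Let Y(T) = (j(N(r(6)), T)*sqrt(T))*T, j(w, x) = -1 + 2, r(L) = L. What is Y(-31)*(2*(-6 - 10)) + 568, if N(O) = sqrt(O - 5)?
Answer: 568 + 992*I*sqrt(31) ≈ 568.0 + 5523.2*I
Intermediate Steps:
N(O) = sqrt(-5 + O)
j(w, x) = 1
Y(T) = T**(3/2) (Y(T) = (1*sqrt(T))*T = sqrt(T)*T = T**(3/2))
Y(-31)*(2*(-6 - 10)) + 568 = (-31)**(3/2)*(2*(-6 - 10)) + 568 = (-31*I*sqrt(31))*(2*(-16)) + 568 = -31*I*sqrt(31)*(-32) + 568 = 992*I*sqrt(31) + 568 = 568 + 992*I*sqrt(31)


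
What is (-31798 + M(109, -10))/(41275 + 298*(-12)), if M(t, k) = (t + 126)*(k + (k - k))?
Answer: -34148/37699 ≈ -0.90581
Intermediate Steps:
M(t, k) = k*(126 + t) (M(t, k) = (126 + t)*(k + 0) = (126 + t)*k = k*(126 + t))
(-31798 + M(109, -10))/(41275 + 298*(-12)) = (-31798 - 10*(126 + 109))/(41275 + 298*(-12)) = (-31798 - 10*235)/(41275 - 3576) = (-31798 - 2350)/37699 = -34148*1/37699 = -34148/37699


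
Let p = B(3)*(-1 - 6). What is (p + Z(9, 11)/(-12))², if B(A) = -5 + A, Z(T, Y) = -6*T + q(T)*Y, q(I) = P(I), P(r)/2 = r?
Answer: 4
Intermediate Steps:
P(r) = 2*r
q(I) = 2*I
Z(T, Y) = -6*T + 2*T*Y (Z(T, Y) = -6*T + (2*T)*Y = -6*T + 2*T*Y)
p = 14 (p = (-5 + 3)*(-1 - 6) = -2*(-7) = 14)
(p + Z(9, 11)/(-12))² = (14 + (2*9*(-3 + 11))/(-12))² = (14 + (2*9*8)*(-1/12))² = (14 + 144*(-1/12))² = (14 - 12)² = 2² = 4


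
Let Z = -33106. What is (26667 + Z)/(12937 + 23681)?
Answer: -6439/36618 ≈ -0.17584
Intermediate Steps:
(26667 + Z)/(12937 + 23681) = (26667 - 33106)/(12937 + 23681) = -6439/36618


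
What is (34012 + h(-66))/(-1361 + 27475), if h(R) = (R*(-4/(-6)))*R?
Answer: 1678/1187 ≈ 1.4136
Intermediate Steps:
h(R) = 2*R²/3 (h(R) = (R*(-4*(-⅙)))*R = (R*(⅔))*R = (2*R/3)*R = 2*R²/3)
(34012 + h(-66))/(-1361 + 27475) = (34012 + (⅔)*(-66)²)/(-1361 + 27475) = (34012 + (⅔)*4356)/26114 = (34012 + 2904)*(1/26114) = 36916*(1/26114) = 1678/1187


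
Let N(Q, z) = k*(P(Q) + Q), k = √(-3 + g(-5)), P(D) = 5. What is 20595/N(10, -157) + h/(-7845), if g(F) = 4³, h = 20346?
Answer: -6782/2615 + 1373*√61/61 ≈ 173.20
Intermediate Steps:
g(F) = 64
k = √61 (k = √(-3 + 64) = √61 ≈ 7.8102)
N(Q, z) = √61*(5 + Q)
20595/N(10, -157) + h/(-7845) = 20595/((√61*(5 + 10))) + 20346/(-7845) = 20595/((√61*15)) + 20346*(-1/7845) = 20595/((15*√61)) - 6782/2615 = 20595*(√61/915) - 6782/2615 = 1373*√61/61 - 6782/2615 = -6782/2615 + 1373*√61/61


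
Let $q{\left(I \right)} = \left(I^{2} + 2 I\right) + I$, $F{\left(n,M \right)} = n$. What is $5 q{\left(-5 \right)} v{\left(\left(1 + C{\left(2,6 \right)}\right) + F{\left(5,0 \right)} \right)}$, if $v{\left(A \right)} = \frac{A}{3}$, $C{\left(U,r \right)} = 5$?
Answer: $\frac{550}{3} \approx 183.33$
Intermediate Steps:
$q{\left(I \right)} = I^{2} + 3 I$
$v{\left(A \right)} = \frac{A}{3}$ ($v{\left(A \right)} = A \frac{1}{3} = \frac{A}{3}$)
$5 q{\left(-5 \right)} v{\left(\left(1 + C{\left(2,6 \right)}\right) + F{\left(5,0 \right)} \right)} = 5 \left(- 5 \left(3 - 5\right)\right) \frac{\left(1 + 5\right) + 5}{3} = 5 \left(\left(-5\right) \left(-2\right)\right) \frac{6 + 5}{3} = 5 \cdot 10 \cdot \frac{1}{3} \cdot 11 = 50 \cdot \frac{11}{3} = \frac{550}{3}$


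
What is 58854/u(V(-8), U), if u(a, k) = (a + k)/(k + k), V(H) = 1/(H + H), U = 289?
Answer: 181427264/1541 ≈ 1.1773e+5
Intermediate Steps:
V(H) = 1/(2*H)
u(a, k) = (a + k)/(2*k) (u(a, k) = (a + k)/((2*k)) = (a + k)*(1/(2*k)) = (a + k)/(2*k))
58854/u(V(-8), U) = 58854/(((½)*((½)/(-8) + 289)/289)) = 58854/(((½)*(1/289)*((½)*(-⅛) + 289))) = 58854/(((½)*(1/289)*(-1/16 + 289))) = 58854/(((½)*(1/289)*(4623/16))) = 58854/(4623/9248) = 58854*(9248/4623) = 181427264/1541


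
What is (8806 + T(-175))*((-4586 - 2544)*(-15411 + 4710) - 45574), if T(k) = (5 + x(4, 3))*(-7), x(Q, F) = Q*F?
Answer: 662405953972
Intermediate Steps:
x(Q, F) = F*Q
T(k) = -119 (T(k) = (5 + 3*4)*(-7) = (5 + 12)*(-7) = 17*(-7) = -119)
(8806 + T(-175))*((-4586 - 2544)*(-15411 + 4710) - 45574) = (8806 - 119)*((-4586 - 2544)*(-15411 + 4710) - 45574) = 8687*(-7130*(-10701) - 45574) = 8687*(76298130 - 45574) = 8687*76252556 = 662405953972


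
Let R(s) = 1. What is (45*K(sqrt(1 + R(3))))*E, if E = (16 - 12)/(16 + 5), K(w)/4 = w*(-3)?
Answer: -720*sqrt(2)/7 ≈ -145.46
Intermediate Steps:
K(w) = -12*w (K(w) = 4*(w*(-3)) = 4*(-3*w) = -12*w)
E = 4/21 ≈ 0.19048
(45*K(sqrt(1 + R(3))))*E = (45*(-12*sqrt(1 + 1)))*(4/21) = (45*(-12*sqrt(2)))*(4/21) = -540*sqrt(2)*(4/21) = -720*sqrt(2)/7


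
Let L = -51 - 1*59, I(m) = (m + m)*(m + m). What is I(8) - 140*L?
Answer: 15656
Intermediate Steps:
I(m) = 4*m² (I(m) = (2*m)*(2*m) = 4*m²)
L = -110 (L = -51 - 59 = -110)
I(8) - 140*L = 4*8² - 140*(-110) = 4*64 + 15400 = 256 + 15400 = 15656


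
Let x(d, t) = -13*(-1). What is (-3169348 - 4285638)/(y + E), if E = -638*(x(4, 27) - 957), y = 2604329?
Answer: -7454986/3206601 ≈ -2.3249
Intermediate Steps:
x(d, t) = 13
E = 602272 (E = -638*(13 - 957) = -638*(-944) = 602272)
(-3169348 - 4285638)/(y + E) = (-3169348 - 4285638)/(2604329 + 602272) = -7454986/3206601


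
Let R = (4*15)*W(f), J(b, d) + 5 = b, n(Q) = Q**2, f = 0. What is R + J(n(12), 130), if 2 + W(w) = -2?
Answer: -101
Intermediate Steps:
J(b, d) = -5 + b
W(w) = -4 (W(w) = -2 - 2 = -4)
R = -240 (R = (4*15)*(-4) = 60*(-4) = -240)
R + J(n(12), 130) = -240 + (-5 + 12**2) = -240 + (-5 + 144) = -240 + 139 = -101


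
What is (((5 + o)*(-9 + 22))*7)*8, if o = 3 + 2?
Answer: 7280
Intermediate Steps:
o = 5
(((5 + o)*(-9 + 22))*7)*8 = (((5 + 5)*(-9 + 22))*7)*8 = ((10*13)*7)*8 = (130*7)*8 = 910*8 = 7280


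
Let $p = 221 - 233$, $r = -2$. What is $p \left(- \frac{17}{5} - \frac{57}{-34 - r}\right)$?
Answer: $\frac{777}{40} \approx 19.425$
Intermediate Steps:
$p = -12$ ($p = 221 - 233 = -12$)
$p \left(- \frac{17}{5} - \frac{57}{-34 - r}\right) = - 12 \left(- \frac{17}{5} - \frac{57}{-34 - -2}\right) = - 12 \left(\left(-17\right) \frac{1}{5} - \frac{57}{-34 + 2}\right) = - 12 \left(- \frac{17}{5} - \frac{57}{-32}\right) = - 12 \left(- \frac{17}{5} - - \frac{57}{32}\right) = - 12 \left(- \frac{17}{5} + \frac{57}{32}\right) = \left(-12\right) \left(- \frac{259}{160}\right) = \frac{777}{40}$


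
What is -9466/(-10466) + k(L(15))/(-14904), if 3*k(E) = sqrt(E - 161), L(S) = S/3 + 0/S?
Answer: 4733/5233 - I*sqrt(39)/22356 ≈ 0.90445 - 0.00027934*I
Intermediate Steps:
L(S) = S/3 (L(S) = S*(1/3) + 0 = S/3 + 0 = S/3)
k(E) = sqrt(-161 + E)/3 (k(E) = sqrt(E - 161)/3 = sqrt(-161 + E)/3)
-9466/(-10466) + k(L(15))/(-14904) = -9466/(-10466) + (sqrt(-161 + (1/3)*15)/3)/(-14904) = -9466*(-1/10466) + (sqrt(-161 + 5)/3)*(-1/14904) = 4733/5233 + (sqrt(-156)/3)*(-1/14904) = 4733/5233 + ((2*I*sqrt(39))/3)*(-1/14904) = 4733/5233 + (2*I*sqrt(39)/3)*(-1/14904) = 4733/5233 - I*sqrt(39)/22356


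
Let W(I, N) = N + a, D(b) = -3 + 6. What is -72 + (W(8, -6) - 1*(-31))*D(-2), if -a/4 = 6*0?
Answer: 3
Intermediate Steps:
D(b) = 3
a = 0 (a = -24*0 = -4*0 = 0)
W(I, N) = N (W(I, N) = N + 0 = N)
-72 + (W(8, -6) - 1*(-31))*D(-2) = -72 + (-6 - 1*(-31))*3 = -72 + (-6 + 31)*3 = -72 + 25*3 = -72 + 75 = 3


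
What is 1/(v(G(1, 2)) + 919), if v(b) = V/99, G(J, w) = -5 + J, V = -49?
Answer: 99/90932 ≈ 0.0010887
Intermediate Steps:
v(b) = -49/99
1/(v(G(1, 2)) + 919) = 1/(-49/99 + 919) = 1/(90932/99) = 99/90932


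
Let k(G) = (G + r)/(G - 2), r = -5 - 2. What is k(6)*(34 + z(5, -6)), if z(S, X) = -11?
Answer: -23/4 ≈ -5.7500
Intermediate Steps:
r = -7
k(G) = (-7 + G)/(-2 + G) (k(G) = (G - 7)/(G - 2) = (-7 + G)/(-2 + G))
k(6)*(34 + z(5, -6)) = ((-7 + 6)/(-2 + 6))*(34 - 11) = (-1/4)*23 = ((1/4)*(-1))*23 = -1/4*23 = -23/4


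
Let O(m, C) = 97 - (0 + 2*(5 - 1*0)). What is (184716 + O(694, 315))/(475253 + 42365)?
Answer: 184803/517618 ≈ 0.35703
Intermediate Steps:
O(m, C) = 87 (O(m, C) = 97 - (0 + 2*(5 + 0)) = 97 - (0 + 2*5) = 97 - (0 + 10) = 97 - 1*10 = 97 - 10 = 87)
(184716 + O(694, 315))/(475253 + 42365) = (184716 + 87)/(475253 + 42365) = 184803/517618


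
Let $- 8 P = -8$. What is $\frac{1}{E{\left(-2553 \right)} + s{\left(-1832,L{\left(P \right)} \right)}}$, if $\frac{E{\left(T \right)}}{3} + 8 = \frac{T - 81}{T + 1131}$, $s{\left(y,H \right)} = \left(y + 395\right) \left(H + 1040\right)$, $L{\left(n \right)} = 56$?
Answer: $- \frac{79}{124422665} \approx -6.3493 \cdot 10^{-7}$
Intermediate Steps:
$P = 1$ ($P = \left(- \frac{1}{8}\right) \left(-8\right) = 1$)
$s{\left(y,H \right)} = \left(395 + y\right) \left(1040 + H\right)$
$E{\left(T \right)} = -24 + \frac{3 \left(-81 + T\right)}{1131 + T}$ ($E{\left(T \right)} = -24 + 3 \frac{T - 81}{T + 1131} = -24 + 3 \frac{-81 + T}{1131 + T} = -24 + \frac{3 \left(-81 + T\right)}{1131 + T}$)
$\frac{1}{E{\left(-2553 \right)} + s{\left(-1832,L{\left(P \right)} \right)}} = \frac{1}{\frac{3 \left(-9129 - -17871\right)}{1131 - 2553} + \left(410800 + 395 \cdot 56 + 1040 \left(-1832\right) + 56 \left(-1832\right)\right)} = \frac{1}{\frac{3 \left(-9129 + 17871\right)}{-1422} + \left(410800 + 22120 - 1905280 - 102592\right)} = \frac{1}{3 \left(- \frac{1}{1422}\right) 8742 - 1574952} = \frac{1}{- \frac{1457}{79} - 1574952} = \frac{1}{- \frac{124422665}{79}} = - \frac{79}{124422665}$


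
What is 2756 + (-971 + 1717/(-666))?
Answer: 1187093/666 ≈ 1782.4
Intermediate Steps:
2756 + (-971 + 1717/(-666)) = 2756 + (-971 + 1717*(-1/666)) = 2756 + (-971 - 1717/666) = 2756 - 648403/666 = 1187093/666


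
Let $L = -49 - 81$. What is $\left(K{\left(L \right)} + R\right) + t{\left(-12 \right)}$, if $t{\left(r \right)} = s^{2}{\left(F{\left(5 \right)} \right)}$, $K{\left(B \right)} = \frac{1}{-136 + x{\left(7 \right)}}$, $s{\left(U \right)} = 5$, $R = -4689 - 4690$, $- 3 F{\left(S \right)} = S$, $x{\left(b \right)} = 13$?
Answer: $- \frac{1150543}{123} \approx -9354.0$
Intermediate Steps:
$F{\left(S \right)} = - \frac{S}{3}$
$R = -9379$
$L = -130$
$K{\left(B \right)} = - \frac{1}{123}$ ($K{\left(B \right)} = \frac{1}{-136 + 13} = \frac{1}{-123} = - \frac{1}{123}$)
$t{\left(r \right)} = 25$ ($t{\left(r \right)} = 5^{2} = 25$)
$\left(K{\left(L \right)} + R\right) + t{\left(-12 \right)} = \left(- \frac{1}{123} - 9379\right) + 25 = - \frac{1153618}{123} + 25 = - \frac{1150543}{123}$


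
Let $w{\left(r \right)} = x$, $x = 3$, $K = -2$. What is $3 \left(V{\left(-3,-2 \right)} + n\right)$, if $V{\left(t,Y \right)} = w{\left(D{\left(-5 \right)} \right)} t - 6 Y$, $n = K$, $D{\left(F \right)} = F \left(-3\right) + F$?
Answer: $3$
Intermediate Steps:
$D{\left(F \right)} = - 2 F$ ($D{\left(F \right)} = - 3 F + F = - 2 F$)
$w{\left(r \right)} = 3$
$n = -2$
$V{\left(t,Y \right)} = - 6 Y + 3 t$ ($V{\left(t,Y \right)} = 3 t - 6 Y = - 6 Y + 3 t$)
$3 \left(V{\left(-3,-2 \right)} + n\right) = 3 \left(\left(\left(-6\right) \left(-2\right) + 3 \left(-3\right)\right) - 2\right) = 3 \left(\left(12 - 9\right) - 2\right) = 3 \left(3 - 2\right) = 3 \cdot 1 = 3$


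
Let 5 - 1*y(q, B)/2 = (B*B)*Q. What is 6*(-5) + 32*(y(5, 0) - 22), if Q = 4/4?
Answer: -414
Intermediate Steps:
Q = 1 (Q = 4*(¼) = 1)
y(q, B) = 10 - 2*B² (y(q, B) = 10 - 2*B*B = 10 - 2*B²)
6*(-5) + 32*(y(5, 0) - 22) = 6*(-5) + 32*((10 - 2*0²) - 22) = -30 + 32*((10 - 2*0) - 22) = -30 + 32*((10 + 0) - 22) = -30 + 32*(10 - 22) = -30 + 32*(-12) = -30 - 384 = -414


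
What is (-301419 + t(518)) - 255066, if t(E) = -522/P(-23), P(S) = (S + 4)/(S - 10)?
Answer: -10590441/19 ≈ -5.5739e+5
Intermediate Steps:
P(S) = (4 + S)/(-10 + S)
t(E) = -17226/19 (t(E) = -522*(-10 - 23)/(4 - 23) = -522/(-19/(-33)) = -522/((-1/33*(-19))) = -522/19/33 = -522*33/19 = -17226/19)
(-301419 + t(518)) - 255066 = (-301419 - 17226/19) - 255066 = -5744187/19 - 255066 = -10590441/19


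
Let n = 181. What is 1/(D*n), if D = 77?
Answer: 1/13937 ≈ 7.1751e-5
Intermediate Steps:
1/(D*n) = 1/(77*181) = 1/13937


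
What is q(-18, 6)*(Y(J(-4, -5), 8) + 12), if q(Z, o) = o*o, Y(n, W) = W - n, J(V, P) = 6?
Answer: 504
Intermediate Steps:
q(Z, o) = o²
q(-18, 6)*(Y(J(-4, -5), 8) + 12) = 6²*((8 - 1*6) + 12) = 36*((8 - 6) + 12) = 36*(2 + 12) = 36*14 = 504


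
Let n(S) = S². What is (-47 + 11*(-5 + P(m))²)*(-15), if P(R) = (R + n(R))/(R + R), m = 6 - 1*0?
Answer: 1335/4 ≈ 333.75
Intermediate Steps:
m = 6 (m = 6 + 0 = 6)
P(R) = (R + R²)/(2*R) (P(R) = (R + R²)/(R + R) = (R + R²)/((2*R)) = (R + R²)*(1/(2*R)) = (R + R²)/(2*R))
(-47 + 11*(-5 + P(m))²)*(-15) = (-47 + 11*(-5 + (½ + (½)*6))²)*(-15) = (-47 + 11*(-5 + (½ + 3))²)*(-15) = (-47 + 11*(-5 + 7/2)²)*(-15) = (-47 + 11*(-3/2)²)*(-15) = (-47 + 11*(9/4))*(-15) = (-47 + 99/4)*(-15) = -89/4*(-15) = 1335/4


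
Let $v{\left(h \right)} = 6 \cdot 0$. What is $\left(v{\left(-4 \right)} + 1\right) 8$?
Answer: $8$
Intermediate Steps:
$v{\left(h \right)} = 0$
$\left(v{\left(-4 \right)} + 1\right) 8 = \left(0 + 1\right) 8 = 1 \cdot 8 = 8$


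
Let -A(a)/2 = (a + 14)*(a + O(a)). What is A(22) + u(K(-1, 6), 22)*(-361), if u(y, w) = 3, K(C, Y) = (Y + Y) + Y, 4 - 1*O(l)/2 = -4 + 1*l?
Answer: -651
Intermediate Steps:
O(l) = 16 - 2*l (O(l) = 8 - 2*(-4 + 1*l) = 8 - 2*(-4 + l) = 8 + (8 - 2*l) = 16 - 2*l)
K(C, Y) = 3*Y (K(C, Y) = 2*Y + Y = 3*Y)
A(a) = -2*(14 + a)*(16 - a) (A(a) = -2*(a + 14)*(a + (16 - 2*a)) = -2*(14 + a)*(16 - a))
A(22) + u(K(-1, 6), 22)*(-361) = (-448 - 4*22 + 2*22**2) + 3*(-361) = (-448 - 88 + 2*484) - 1083 = (-448 - 88 + 968) - 1083 = 432 - 1083 = -651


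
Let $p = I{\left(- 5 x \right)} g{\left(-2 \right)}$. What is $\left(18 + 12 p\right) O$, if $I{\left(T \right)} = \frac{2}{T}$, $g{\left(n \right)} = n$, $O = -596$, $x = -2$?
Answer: $- \frac{39336}{5} \approx -7867.2$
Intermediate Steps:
$p = - \frac{2}{5}$ ($p = \frac{2}{\left(-5\right) \left(-2\right)} \left(-2\right) = \frac{2}{10} \left(-2\right) = 2 \cdot \frac{1}{10} \left(-2\right) = \frac{1}{5} \left(-2\right) = - \frac{2}{5} \approx -0.4$)
$\left(18 + 12 p\right) O = \left(18 + 12 \left(- \frac{2}{5}\right)\right) \left(-596\right) = \left(18 - \frac{24}{5}\right) \left(-596\right) = \frac{66}{5} \left(-596\right) = - \frac{39336}{5}$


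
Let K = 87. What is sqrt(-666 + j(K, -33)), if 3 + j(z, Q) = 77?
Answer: 4*I*sqrt(37) ≈ 24.331*I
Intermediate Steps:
j(z, Q) = 74 (j(z, Q) = -3 + 77 = 74)
sqrt(-666 + j(K, -33)) = sqrt(-666 + 74) = sqrt(-592) = 4*I*sqrt(37)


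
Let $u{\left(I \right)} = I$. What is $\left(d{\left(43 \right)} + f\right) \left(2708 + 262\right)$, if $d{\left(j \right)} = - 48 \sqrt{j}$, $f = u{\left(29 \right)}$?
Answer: $86130 - 142560 \sqrt{43} \approx -8.487 \cdot 10^{5}$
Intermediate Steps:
$f = 29$
$\left(d{\left(43 \right)} + f\right) \left(2708 + 262\right) = \left(- 48 \sqrt{43} + 29\right) \left(2708 + 262\right) = \left(29 - 48 \sqrt{43}\right) 2970 = 86130 - 142560 \sqrt{43}$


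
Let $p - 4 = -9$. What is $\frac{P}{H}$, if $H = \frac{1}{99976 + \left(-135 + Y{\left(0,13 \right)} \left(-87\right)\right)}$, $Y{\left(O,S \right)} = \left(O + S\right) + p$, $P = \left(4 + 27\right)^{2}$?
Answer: $95278345$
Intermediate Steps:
$p = -5$ ($p = 4 - 9 = -5$)
$P = 961$ ($P = 31^{2} = 961$)
$Y{\left(O,S \right)} = -5 + O + S$ ($Y{\left(O,S \right)} = \left(O + S\right) - 5 = -5 + O + S$)
$H = \frac{1}{99145}$ ($H = \frac{1}{99976 + \left(-135 + \left(-5 + 0 + 13\right) \left(-87\right)\right)} = \frac{1}{99976 + \left(-135 + 8 \left(-87\right)\right)} = \frac{1}{99976 - 831} = \frac{1}{99145} \approx 1.0086 \cdot 10^{-5}$)
$\frac{P}{H} = 961 \frac{1}{\frac{1}{99145}} = 961 \cdot 99145 = 95278345$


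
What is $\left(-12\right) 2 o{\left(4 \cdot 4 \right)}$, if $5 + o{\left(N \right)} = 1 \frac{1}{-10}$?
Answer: $\frac{612}{5} \approx 122.4$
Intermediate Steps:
$o{\left(N \right)} = - \frac{51}{10}$ ($o{\left(N \right)} = -5 + 1 \frac{1}{-10} = -5 + 1 \left(- \frac{1}{10}\right) = -5 - \frac{1}{10} = - \frac{51}{10}$)
$\left(-12\right) 2 o{\left(4 \cdot 4 \right)} = \left(-12\right) 2 \left(- \frac{51}{10}\right) = \left(-24\right) \left(- \frac{51}{10}\right) = \frac{612}{5}$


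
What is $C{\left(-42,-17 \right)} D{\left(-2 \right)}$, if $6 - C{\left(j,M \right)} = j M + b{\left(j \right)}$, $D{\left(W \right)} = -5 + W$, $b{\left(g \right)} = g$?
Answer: $4662$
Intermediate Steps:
$C{\left(j,M \right)} = 6 - j - M j$ ($C{\left(j,M \right)} = 6 - \left(j M + j\right) = 6 - \left(M j + j\right) = 6 - \left(j + M j\right) = 6 - j - M j$)
$C{\left(-42,-17 \right)} D{\left(-2 \right)} = \left(6 - -42 - \left(-17\right) \left(-42\right)\right) \left(-5 - 2\right) = \left(6 + 42 - 714\right) \left(-7\right) = \left(-666\right) \left(-7\right) = 4662$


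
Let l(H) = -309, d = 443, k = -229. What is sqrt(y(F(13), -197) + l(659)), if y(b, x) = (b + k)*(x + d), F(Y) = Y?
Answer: I*sqrt(53445) ≈ 231.18*I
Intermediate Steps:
y(b, x) = (-229 + b)*(443 + x) (y(b, x) = (b - 229)*(x + 443) = (-229 + b)*(443 + x))
sqrt(y(F(13), -197) + l(659)) = sqrt((-101447 - 229*(-197) + 443*13 + 13*(-197)) - 309) = sqrt((-101447 + 45113 + 5759 - 2561) - 309) = sqrt(-53136 - 309) = sqrt(-53445) = I*sqrt(53445)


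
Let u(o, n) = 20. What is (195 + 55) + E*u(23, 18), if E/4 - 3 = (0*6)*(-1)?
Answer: 490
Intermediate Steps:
E = 12 (E = 12 + 4*((0*6)*(-1)) = 12 + 4*(0*(-1)) = 12 + 4*0 = 12 + 0 = 12)
(195 + 55) + E*u(23, 18) = (195 + 55) + 12*20 = 250 + 240 = 490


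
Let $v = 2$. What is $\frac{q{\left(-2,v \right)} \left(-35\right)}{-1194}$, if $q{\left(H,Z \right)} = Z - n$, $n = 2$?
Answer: $0$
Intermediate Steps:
$q{\left(H,Z \right)} = -2 + Z$ ($q{\left(H,Z \right)} = Z - 2 = -2 + Z$)
$\frac{q{\left(-2,v \right)} \left(-35\right)}{-1194} = \frac{\left(-2 + 2\right) \left(-35\right)}{-1194} = 0 \left(-35\right) \left(- \frac{1}{1194}\right) = 0 \left(- \frac{1}{1194}\right) = 0$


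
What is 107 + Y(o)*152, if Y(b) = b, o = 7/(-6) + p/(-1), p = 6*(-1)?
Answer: 2525/3 ≈ 841.67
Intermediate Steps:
p = -6
o = 29/6 (o = 7/(-6) - 6/(-1) = 7*(-⅙) - 6*(-1) = -7/6 + 6 = 29/6 ≈ 4.8333)
107 + Y(o)*152 = 107 + (29/6)*152 = 107 + 2204/3 = 2525/3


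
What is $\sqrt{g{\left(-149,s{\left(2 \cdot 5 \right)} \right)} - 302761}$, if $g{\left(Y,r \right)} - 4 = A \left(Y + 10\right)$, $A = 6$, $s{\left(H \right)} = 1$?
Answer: $i \sqrt{303591} \approx 550.99 i$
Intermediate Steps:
$g{\left(Y,r \right)} = 64 + 6 Y$ ($g{\left(Y,r \right)} = 4 + 6 \left(Y + 10\right) = 4 + 6 \left(10 + Y\right) = 4 + \left(60 + 6 Y\right) = 64 + 6 Y$)
$\sqrt{g{\left(-149,s{\left(2 \cdot 5 \right)} \right)} - 302761} = \sqrt{\left(64 + 6 \left(-149\right)\right) - 302761} = \sqrt{\left(64 - 894\right) - 302761} = \sqrt{-830 - 302761} = \sqrt{-303591} = i \sqrt{303591}$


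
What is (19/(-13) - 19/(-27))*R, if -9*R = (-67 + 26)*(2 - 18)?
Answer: 174496/3159 ≈ 55.238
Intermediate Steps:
R = -656/9 (R = -(-67 + 26)*(2 - 18)/9 = -(-41)*(-16)/9 = -⅑*656 = -656/9 ≈ -72.889)
(19/(-13) - 19/(-27))*R = (19/(-13) - 19/(-27))*(-656/9) = (19*(-1/13) - 19*(-1/27))*(-656/9) = (-19/13 + 19/27)*(-656/9) = -266/351*(-656/9) = 174496/3159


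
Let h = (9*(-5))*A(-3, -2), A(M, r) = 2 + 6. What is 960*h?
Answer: -345600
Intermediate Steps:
A(M, r) = 8
h = -360 (h = (9*(-5))*8 = -45*8 = -360)
960*h = 960*(-360) = -345600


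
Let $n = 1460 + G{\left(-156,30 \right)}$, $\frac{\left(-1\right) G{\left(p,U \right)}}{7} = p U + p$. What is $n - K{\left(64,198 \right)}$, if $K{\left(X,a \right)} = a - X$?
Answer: $35178$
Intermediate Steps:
$G{\left(p,U \right)} = - 7 p - 7 U p$ ($G{\left(p,U \right)} = - 7 \left(p U + p\right) = - 7 \left(U p + p\right) = - 7 \left(p + U p\right) = - 7 p - 7 U p$)
$n = 35312$ ($n = 1460 - - 1092 \left(1 + 30\right) = 1460 - \left(-1092\right) 31 = 1460 + 33852 = 35312$)
$n - K{\left(64,198 \right)} = 35312 - \left(198 - 64\right) = 35312 - 134 = 35178$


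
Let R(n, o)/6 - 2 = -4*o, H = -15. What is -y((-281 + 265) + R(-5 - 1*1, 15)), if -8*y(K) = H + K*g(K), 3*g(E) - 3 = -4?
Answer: 319/24 ≈ 13.292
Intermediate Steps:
g(E) = -1/3 (g(E) = 1 + (1/3)*(-4) = 1 - 4/3 = -1/3)
R(n, o) = 12 - 24*o (R(n, o) = 12 + 6*(-4*o) = 12 - 24*o)
y(K) = 15/8 + K/24 (y(K) = -(-15 + K*(-1/3))/8 = -(-15 - K/3)/8 = 15/8 + K/24)
-y((-281 + 265) + R(-5 - 1*1, 15)) = -(15/8 + ((-281 + 265) + (12 - 24*15))/24) = -(15/8 + (-16 + (12 - 360))/24) = -(15/8 + (-16 - 348)/24) = -(15/8 + (1/24)*(-364)) = -(15/8 - 91/6) = -1*(-319/24) = 319/24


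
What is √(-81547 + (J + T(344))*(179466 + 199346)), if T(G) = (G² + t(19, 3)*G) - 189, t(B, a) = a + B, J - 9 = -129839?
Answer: I*√1558892927 ≈ 39483.0*I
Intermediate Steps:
J = -129830 (J = 9 - 129839 = -129830)
t(B, a) = B + a
T(G) = -189 + G² + 22*G (T(G) = (G² + (19 + 3)*G) - 189 = (G² + 22*G) - 189 = -189 + G² + 22*G)
√(-81547 + (J + T(344))*(179466 + 199346)) = √(-81547 + (-129830 + (-189 + 344² + 22*344))*(179466 + 199346)) = √(-81547 + (-129830 + (-189 + 118336 + 7568))*378812) = √(-81547 + (-129830 + 125715)*378812) = √(-81547 - 4115*378812) = √(-81547 - 1558811380) = √(-1558892927) = I*√1558892927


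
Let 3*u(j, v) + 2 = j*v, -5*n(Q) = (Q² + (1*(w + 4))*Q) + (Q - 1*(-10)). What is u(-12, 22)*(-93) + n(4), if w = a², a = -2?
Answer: 41168/5 ≈ 8233.6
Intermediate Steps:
w = 4 (w = (-2)² = 4)
n(Q) = -2 - 9*Q/5 - Q²/5 (n(Q) = -((Q² + (1*(4 + 4))*Q) + (Q - 1*(-10)))/5 = -((Q² + (1*8)*Q) + (Q + 10))/5 = -((Q² + 8*Q) + (10 + Q))/5 = -(10 + Q² + 9*Q)/5 = -2 - 9*Q/5 - Q²/5)
u(j, v) = -⅔ + j*v/3 (u(j, v) = -⅔ + (j*v)/3 = -⅔ + j*v/3)
u(-12, 22)*(-93) + n(4) = (-⅔ + (⅓)*(-12)*22)*(-93) + (-2 - 9/5*4 - ⅕*4²) = (-⅔ - 88)*(-93) + (-2 - 36/5 - ⅕*16) = -266/3*(-93) + (-2 - 36/5 - 16/5) = 8246 - 62/5 = 41168/5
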